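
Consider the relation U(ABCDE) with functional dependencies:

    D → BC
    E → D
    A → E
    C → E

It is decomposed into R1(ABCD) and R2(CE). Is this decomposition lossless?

Yes

Common attributes: R1 ∩ R2 = {C}.
Closure of {C}: C → E applies, adding E; E → D applies, adding D; D → BC applies, adding B. So (C)⁺ = {BCDE}.
This closure contains every attribute of R2, so R1 ∩ R2 → R2. The join is lossless.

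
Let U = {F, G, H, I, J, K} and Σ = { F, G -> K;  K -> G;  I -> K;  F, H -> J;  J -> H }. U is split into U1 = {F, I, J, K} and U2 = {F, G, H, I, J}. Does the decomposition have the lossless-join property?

Yes

Common attributes: U1 ∩ U2 = {F, I, J}.
Closure of {F, I, J}: I → K applies, adding K; J → H applies, adding H; K → G applies, adding G. So (F, I, J)⁺ = {F, G, H, I, J, K}.
This closure contains every attribute of U1, so U1 ∩ U2 → U1. The join is lossless.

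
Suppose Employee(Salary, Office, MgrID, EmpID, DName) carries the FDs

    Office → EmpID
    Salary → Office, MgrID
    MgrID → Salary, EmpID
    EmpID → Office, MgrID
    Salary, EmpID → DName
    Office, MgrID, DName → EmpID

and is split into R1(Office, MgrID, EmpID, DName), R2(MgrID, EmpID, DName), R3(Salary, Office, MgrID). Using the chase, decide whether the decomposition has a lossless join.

Yes

Chase test. Columns are Salary, Office, MgrID, EmpID, DName; row i has aⱼ where attribute j ∈ Ri, else bᵢⱼ.
Initial tableau (one row per fragment):
  row 1: b11 a2 a3 a4 a5
  row 2: b21 b22 a3 a4 a5
  row 3: a1 a2 a3 b34 b35
Rows 1 and 3 agree on Office; apply Office→EmpID and equate their EmpID entries.
Rows 1 and 2 agree on MgrID; apply MgrID→Salary, EmpID and equate their Salary, EmpID entries.
Rows 1 and 3 agree on MgrID; apply MgrID→Salary, EmpID and equate their Salary, EmpID entries.
Rows 1 and 2 agree on EmpID; apply EmpID→Office, MgrID and equate their Office, MgrID entries.
Rows 1 and 3 agree on Salary, EmpID; apply Salary, EmpID→DName and equate their DName entries.
Row 1 is now all distinguished symbols — the join is lossless.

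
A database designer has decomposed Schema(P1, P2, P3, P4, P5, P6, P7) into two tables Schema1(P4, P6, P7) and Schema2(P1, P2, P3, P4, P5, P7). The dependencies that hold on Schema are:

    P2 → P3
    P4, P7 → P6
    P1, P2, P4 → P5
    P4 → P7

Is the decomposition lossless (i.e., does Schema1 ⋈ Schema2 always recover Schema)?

Common attributes: Schema1 ∩ Schema2 = {P4, P7}.
Closure of {P4, P7}: P4, P7 → P6 applies, adding P6. So (P4, P7)⁺ = {P4, P6, P7}.
This closure contains every attribute of Schema1, so Schema1 ∩ Schema2 → Schema1. The join is lossless.

Yes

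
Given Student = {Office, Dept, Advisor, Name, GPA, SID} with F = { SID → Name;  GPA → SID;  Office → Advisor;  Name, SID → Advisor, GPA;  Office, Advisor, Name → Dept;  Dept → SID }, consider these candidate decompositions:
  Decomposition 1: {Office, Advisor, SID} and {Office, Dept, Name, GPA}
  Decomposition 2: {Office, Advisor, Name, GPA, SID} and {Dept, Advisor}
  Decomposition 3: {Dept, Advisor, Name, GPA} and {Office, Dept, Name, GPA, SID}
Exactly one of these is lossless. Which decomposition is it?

Decomposition 3

Decomposition 1: common = {Office}, closure = {Office, Advisor} → lossy.
Decomposition 2: common = {Advisor}, closure = {Advisor} → lossy.
Decomposition 3: common = {Dept, Name, GPA}, closure = {Dept, Advisor, Name, GPA, SID} → lossless.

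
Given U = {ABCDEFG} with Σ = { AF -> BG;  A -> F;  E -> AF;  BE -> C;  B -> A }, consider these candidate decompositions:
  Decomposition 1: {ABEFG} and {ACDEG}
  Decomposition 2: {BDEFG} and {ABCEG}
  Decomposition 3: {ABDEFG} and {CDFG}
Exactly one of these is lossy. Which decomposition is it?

Decomposition 1: common = {AEG}, closure = {ABCEFG} → lossless.
Decomposition 2: common = {BEG}, closure = {ABCEFG} → lossless.
Decomposition 3: common = {DFG}, closure = {DFG} → lossy.

Decomposition 3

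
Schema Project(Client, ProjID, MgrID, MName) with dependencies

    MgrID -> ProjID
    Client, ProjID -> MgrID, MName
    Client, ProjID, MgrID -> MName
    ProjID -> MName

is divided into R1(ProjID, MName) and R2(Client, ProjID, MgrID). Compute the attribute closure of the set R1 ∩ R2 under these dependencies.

R1 ∩ R2 = {ProjID}.
ProjID → MName applies, adding MName
Closure: {ProjID, MName}.

ProjID, MName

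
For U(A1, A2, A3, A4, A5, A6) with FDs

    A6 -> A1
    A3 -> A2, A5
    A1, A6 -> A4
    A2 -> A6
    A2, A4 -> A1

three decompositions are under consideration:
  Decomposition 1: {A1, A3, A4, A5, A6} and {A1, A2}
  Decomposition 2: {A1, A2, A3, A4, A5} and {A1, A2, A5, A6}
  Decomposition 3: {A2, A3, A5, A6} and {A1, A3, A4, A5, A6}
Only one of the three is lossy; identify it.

Decomposition 1: common = {A1}, closure = {A1} → lossy.
Decomposition 2: common = {A1, A2, A5}, closure = {A1, A2, A4, A5, A6} → lossless.
Decomposition 3: common = {A3, A5, A6}, closure = {A1, A2, A3, A4, A5, A6} → lossless.

Decomposition 1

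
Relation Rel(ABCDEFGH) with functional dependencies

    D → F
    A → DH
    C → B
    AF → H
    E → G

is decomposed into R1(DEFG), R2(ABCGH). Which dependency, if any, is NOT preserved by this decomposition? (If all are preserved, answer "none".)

Check A → DH: no single fragment contains all of {ADH}, and the restricted closure of {A} across the fragments never reaches {DH}.
D → F is preserved.
C → B is preserved.
AF → H is preserved.
E → G is preserved.

A → DH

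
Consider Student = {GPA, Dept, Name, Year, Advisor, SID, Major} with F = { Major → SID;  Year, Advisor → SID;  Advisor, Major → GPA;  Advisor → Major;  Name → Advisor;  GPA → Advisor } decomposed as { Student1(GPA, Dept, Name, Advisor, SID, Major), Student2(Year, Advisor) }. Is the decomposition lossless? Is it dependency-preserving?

Lossless test: (Advisor)⁺ = {GPA, Advisor, SID, Major}, which is a superkey of neither fragment — lossy.
Dependency preservation: Year, Advisor → SID is not contained in any single fragment, but the restricted closure of its left-hand side across the fragments still reaches the right-hand side; the remaining FDs each lie inside some fragment. All dependencies are preserved.

lossy but dependency-preserving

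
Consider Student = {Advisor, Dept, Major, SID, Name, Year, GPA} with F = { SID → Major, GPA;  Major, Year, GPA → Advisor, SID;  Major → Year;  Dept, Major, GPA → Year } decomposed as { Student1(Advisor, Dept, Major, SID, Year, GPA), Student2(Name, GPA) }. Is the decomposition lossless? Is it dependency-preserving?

lossy but dependency-preserving

Lossless test: (GPA)⁺ = {GPA}, which is a superkey of neither fragment — lossy.
Dependency preservation: every FD's attributes lie within a single fragment, so each can be enforced locally — preserved.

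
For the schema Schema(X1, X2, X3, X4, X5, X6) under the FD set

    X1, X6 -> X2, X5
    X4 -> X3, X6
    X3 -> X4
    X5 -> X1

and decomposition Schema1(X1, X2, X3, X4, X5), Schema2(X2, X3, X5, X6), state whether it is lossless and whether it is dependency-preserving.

Lossless test: (X2, X3, X5)⁺ = {X1, X2, X3, X4, X5, X6}, which contains all of one fragment — lossless.
Dependency preservation: the restricted closure of {X1, X6} across the fragments never reaches {X2, X5}, so X1, X6 → X2, X5 cannot be enforced without a join — not preserved.

lossless but not dependency-preserving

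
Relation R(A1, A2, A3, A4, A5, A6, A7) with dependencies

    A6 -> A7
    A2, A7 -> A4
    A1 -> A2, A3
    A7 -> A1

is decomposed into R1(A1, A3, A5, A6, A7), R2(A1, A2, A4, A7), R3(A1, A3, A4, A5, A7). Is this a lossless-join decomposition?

Yes

Chase test. Columns are A1, A2, A3, A4, A5, A6, A7; row i has aⱼ where attribute j ∈ Ri, else bᵢⱼ.
Initial tableau (one row per fragment):
  row 1: a1 b12 a3 b14 a5 a6 a7
  row 2: a1 a2 b23 a4 b25 b26 a7
  row 3: a1 b32 a3 a4 a5 b36 a7
Rows 1 and 2 agree on A1; apply A1→A2, A3 and equate their A2, A3 entries.
Rows 1 and 3 agree on A1; apply A1→A2, A3 and equate their A2, A3 entries.
Rows 1 and 2 agree on A2, A7; apply A2, A7→A4 and equate their A4 entries.
Row 1 is now all distinguished symbols — the join is lossless.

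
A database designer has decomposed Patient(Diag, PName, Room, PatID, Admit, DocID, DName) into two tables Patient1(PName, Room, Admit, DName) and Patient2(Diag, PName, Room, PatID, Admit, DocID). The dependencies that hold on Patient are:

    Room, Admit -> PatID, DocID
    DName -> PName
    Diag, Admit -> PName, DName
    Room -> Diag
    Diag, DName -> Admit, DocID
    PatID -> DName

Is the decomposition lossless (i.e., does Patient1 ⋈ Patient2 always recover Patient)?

Common attributes: Patient1 ∩ Patient2 = {PName, Room, Admit}.
Closure of {PName, Room, Admit}: Room, Admit → PatID, DocID applies, adding PatID, DocID; Room → Diag applies, adding Diag; PatID → DName applies, adding DName. So (PName, Room, Admit)⁺ = {Diag, PName, Room, PatID, Admit, DocID, DName}.
This closure contains every attribute of Patient1, so Patient1 ∩ Patient2 → Patient1. The join is lossless.

Yes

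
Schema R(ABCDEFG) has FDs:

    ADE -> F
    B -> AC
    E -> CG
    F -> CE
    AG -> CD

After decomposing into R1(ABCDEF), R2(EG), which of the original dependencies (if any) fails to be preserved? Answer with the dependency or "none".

Check AG → CD: no single fragment contains all of {ACDG}, and the restricted closure of {AG} across the fragments never reaches {CD}.
ADE → F is preserved.
B → AC is preserved.
E → CG is preserved.
F → CE is preserved.

AG -> CD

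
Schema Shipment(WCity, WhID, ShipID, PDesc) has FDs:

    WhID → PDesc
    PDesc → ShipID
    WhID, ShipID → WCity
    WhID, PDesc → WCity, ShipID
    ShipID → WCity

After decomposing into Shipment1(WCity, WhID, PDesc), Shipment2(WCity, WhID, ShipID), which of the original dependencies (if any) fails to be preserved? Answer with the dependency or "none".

Check PDesc → ShipID: no single fragment contains all of {ShipID, PDesc}, and the restricted closure of {PDesc} across the fragments never reaches {ShipID}.
WhID → PDesc is preserved.
WhID, ShipID → WCity is preserved.
WhID, PDesc → WCity, ShipID is preserved.
ShipID → WCity is preserved.

PDesc → ShipID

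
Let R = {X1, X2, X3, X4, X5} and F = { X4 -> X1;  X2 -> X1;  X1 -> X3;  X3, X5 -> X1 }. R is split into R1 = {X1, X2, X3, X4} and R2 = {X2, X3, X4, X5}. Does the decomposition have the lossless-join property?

Common attributes: R1 ∩ R2 = {X2, X3, X4}.
Closure of {X2, X3, X4}: X4 → X1 applies, adding X1. So (X2, X3, X4)⁺ = {X1, X2, X3, X4}.
This closure contains every attribute of R1, so R1 ∩ R2 → R1. The join is lossless.

Yes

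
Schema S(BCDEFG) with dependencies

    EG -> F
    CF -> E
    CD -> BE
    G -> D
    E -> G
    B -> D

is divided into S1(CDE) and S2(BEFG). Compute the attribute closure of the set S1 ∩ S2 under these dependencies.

DEFG

S1 ∩ S2 = {E}.
E → G applies, adding G
EG → F applies, adding F
G → D applies, adding D
Closure: {DEFG}.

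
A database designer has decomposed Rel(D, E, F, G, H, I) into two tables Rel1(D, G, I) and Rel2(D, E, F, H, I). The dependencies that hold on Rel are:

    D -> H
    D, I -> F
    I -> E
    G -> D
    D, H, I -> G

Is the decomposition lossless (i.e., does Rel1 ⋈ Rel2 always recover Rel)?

Common attributes: Rel1 ∩ Rel2 = {D, I}.
Closure of {D, I}: D → H applies, adding H; D, I → F applies, adding F; I → E applies, adding E; D, H, I → G applies, adding G. So (D, I)⁺ = {D, E, F, G, H, I}.
This closure contains every attribute of Rel1, so Rel1 ∩ Rel2 → Rel1. The join is lossless.

Yes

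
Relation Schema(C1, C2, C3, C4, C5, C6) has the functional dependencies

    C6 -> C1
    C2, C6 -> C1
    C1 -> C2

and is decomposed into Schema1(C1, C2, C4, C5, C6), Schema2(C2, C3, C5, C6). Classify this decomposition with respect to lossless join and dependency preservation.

Lossless test: (C2, C5, C6)⁺ = {C1, C2, C5, C6}, which is a superkey of neither fragment — lossy.
Dependency preservation: every FD's attributes lie within a single fragment, so each can be enforced locally — preserved.

lossy but dependency-preserving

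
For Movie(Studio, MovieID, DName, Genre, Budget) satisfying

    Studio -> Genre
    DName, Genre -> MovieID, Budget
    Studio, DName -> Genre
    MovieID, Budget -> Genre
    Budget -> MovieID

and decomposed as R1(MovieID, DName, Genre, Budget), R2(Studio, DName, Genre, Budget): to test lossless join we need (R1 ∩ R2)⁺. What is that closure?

R1 ∩ R2 = {DName, Genre, Budget}.
DName, Genre → MovieID, Budget applies, adding MovieID
Closure: {MovieID, DName, Genre, Budget}.

MovieID, DName, Genre, Budget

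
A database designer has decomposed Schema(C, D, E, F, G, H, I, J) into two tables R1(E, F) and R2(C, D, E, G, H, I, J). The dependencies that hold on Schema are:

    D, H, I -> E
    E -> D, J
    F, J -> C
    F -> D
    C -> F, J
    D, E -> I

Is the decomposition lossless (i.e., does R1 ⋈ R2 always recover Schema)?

Common attributes: R1 ∩ R2 = {E}.
Closure of {E}: E → D, J applies, adding D, J; D, E → I applies, adding I. So (E)⁺ = {D, E, I, J}.
The closure contains neither all of R1 = {E, F} nor all of R2 = {C, D, E, G, H, I, J}, so the common attributes are not a superkey of either fragment. The join is lossy.

No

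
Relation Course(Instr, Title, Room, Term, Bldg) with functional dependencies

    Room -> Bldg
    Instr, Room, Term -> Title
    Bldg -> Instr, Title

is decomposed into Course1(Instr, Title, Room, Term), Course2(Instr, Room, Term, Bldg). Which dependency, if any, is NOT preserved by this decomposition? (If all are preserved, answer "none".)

Check Bldg → Instr, Title: no single fragment contains all of {Instr, Title, Bldg}, and the restricted closure of {Bldg} across the fragments never reaches {Instr, Title}.
Room → Bldg is preserved.
Instr, Room, Term → Title is preserved.

Bldg -> Instr, Title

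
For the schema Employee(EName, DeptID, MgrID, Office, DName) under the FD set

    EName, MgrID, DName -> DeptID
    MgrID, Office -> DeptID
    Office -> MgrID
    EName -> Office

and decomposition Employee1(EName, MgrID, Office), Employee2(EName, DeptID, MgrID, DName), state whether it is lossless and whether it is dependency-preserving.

Lossless test: (EName, MgrID)⁺ = {EName, DeptID, MgrID, Office}, which contains all of one fragment — lossless.
Dependency preservation: the restricted closure of {MgrID, Office} across the fragments never reaches {DeptID}, so MgrID, Office → DeptID cannot be enforced without a join — not preserved.

lossless but not dependency-preserving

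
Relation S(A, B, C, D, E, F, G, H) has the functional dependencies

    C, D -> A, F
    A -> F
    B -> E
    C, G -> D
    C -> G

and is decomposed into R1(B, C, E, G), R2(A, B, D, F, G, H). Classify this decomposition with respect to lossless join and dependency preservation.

Lossless test: (B, G)⁺ = {B, E, G}, which is a superkey of neither fragment — lossy.
Dependency preservation: the restricted closure of {C, D} across the fragments never reaches {A, F}, so C, D → A, F cannot be enforced without a join — not preserved.

lossy and not dependency-preserving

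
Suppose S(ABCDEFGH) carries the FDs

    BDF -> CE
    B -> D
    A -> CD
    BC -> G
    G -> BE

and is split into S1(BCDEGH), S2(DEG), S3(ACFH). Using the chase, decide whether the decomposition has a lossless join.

Chase test. Columns are ABCDEFGH; row i has aⱼ where attribute j ∈ Si, else bᵢⱼ.
Initial tableau (one row per fragment):
  row 1: b11 a2 a3 a4 a5 b16 a7 a8
  row 2: b21 b22 b23 a4 a5 b26 a7 b28
  row 3: a1 b32 a3 b34 b35 a6 b37 a8
Rows 1 and 2 agree on G; apply G→BE and equate their BE entries.
No row becomes fully distinguished — the join is lossy.

No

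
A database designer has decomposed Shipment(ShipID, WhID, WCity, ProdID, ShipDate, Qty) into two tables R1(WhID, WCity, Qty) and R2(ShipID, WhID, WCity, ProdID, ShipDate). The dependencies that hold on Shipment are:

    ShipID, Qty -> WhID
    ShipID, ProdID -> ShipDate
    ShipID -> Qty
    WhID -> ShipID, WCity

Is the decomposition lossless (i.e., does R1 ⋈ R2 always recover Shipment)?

Yes

Common attributes: R1 ∩ R2 = {WhID, WCity}.
Closure of {WhID, WCity}: WhID → ShipID, WCity applies, adding ShipID; ShipID → Qty applies, adding Qty. So (WhID, WCity)⁺ = {ShipID, WhID, WCity, Qty}.
This closure contains every attribute of R1, so R1 ∩ R2 → R1. The join is lossless.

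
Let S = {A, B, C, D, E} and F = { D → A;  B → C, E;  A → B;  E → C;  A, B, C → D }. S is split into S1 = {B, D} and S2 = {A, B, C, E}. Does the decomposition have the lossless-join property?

Common attributes: S1 ∩ S2 = {B}.
Closure of {B}: B → C, E applies, adding C, E. So (B)⁺ = {B, C, E}.
The closure contains neither all of S1 = {B, D} nor all of S2 = {A, B, C, E}, so the common attributes are not a superkey of either fragment. The join is lossy.

No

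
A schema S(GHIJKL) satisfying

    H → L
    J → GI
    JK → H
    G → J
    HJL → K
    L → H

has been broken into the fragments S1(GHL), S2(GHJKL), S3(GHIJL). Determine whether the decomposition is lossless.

Chase test. Columns are GHIJKL; row i has aⱼ where attribute j ∈ Si, else bᵢⱼ.
Initial tableau (one row per fragment):
  row 1: a1 a2 b13 b14 b15 a6
  row 2: a1 a2 b23 a4 a5 a6
  row 3: a1 a2 a3 a4 b35 a6
Rows 2 and 3 agree on J; apply J→GI and equate their GI entries.
Rows 1 and 2 agree on G; apply G→J and equate their J entries.
Rows 1 and 2 agree on HJL; apply HJL→K and equate their K entries.
Rows 1 and 3 agree on HJL; apply HJL→K and equate their K entries.
Rows 1 and 2 agree on J; apply J→GI and equate their GI entries.
Row 1 is now all distinguished symbols — the join is lossless.

Yes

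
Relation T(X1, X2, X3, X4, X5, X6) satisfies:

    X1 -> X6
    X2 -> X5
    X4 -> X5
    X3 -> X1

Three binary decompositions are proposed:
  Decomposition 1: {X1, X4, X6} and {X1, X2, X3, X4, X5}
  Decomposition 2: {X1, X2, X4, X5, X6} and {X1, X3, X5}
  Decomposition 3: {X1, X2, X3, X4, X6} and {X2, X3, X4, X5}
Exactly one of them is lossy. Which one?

Decomposition 2

Decomposition 1: common = {X1, X4}, closure = {X1, X4, X5, X6} → lossless.
Decomposition 2: common = {X1, X5}, closure = {X1, X5, X6} → lossy.
Decomposition 3: common = {X2, X3, X4}, closure = {X1, X2, X3, X4, X5, X6} → lossless.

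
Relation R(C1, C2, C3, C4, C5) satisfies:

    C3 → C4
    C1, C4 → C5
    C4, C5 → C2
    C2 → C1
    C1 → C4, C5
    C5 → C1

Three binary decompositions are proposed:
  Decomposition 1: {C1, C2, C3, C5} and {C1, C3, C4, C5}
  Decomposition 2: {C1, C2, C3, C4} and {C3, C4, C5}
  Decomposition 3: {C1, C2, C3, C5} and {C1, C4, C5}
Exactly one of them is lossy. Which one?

Decomposition 1: common = {C1, C3, C5}, closure = {C1, C2, C3, C4, C5} → lossless.
Decomposition 2: common = {C3, C4}, closure = {C3, C4} → lossy.
Decomposition 3: common = {C1, C5}, closure = {C1, C2, C4, C5} → lossless.

Decomposition 2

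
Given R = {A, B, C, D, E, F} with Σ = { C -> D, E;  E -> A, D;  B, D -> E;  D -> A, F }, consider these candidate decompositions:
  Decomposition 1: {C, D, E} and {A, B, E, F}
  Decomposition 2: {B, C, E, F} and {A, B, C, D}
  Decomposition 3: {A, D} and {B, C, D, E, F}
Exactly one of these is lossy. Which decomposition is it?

Decomposition 1: common = {E}, closure = {A, D, E, F} → lossy.
Decomposition 2: common = {B, C}, closure = {A, B, C, D, E, F} → lossless.
Decomposition 3: common = {D}, closure = {A, D, F} → lossless.

Decomposition 1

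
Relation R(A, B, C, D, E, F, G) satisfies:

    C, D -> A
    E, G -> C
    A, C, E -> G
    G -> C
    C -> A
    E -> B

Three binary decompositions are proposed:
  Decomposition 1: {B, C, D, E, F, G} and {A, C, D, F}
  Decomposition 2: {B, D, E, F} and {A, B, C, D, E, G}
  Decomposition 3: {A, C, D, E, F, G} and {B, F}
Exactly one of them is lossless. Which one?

Decomposition 1

Decomposition 1: common = {C, D, F}, closure = {A, C, D, F} → lossless.
Decomposition 2: common = {B, D, E}, closure = {B, D, E} → lossy.
Decomposition 3: common = {F}, closure = {F} → lossy.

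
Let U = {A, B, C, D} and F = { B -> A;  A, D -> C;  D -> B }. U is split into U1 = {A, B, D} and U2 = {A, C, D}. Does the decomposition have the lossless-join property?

Common attributes: U1 ∩ U2 = {A, D}.
Closure of {A, D}: A, D → C applies, adding C; D → B applies, adding B. So (A, D)⁺ = {A, B, C, D}.
This closure contains every attribute of U1, so U1 ∩ U2 → U1. The join is lossless.

Yes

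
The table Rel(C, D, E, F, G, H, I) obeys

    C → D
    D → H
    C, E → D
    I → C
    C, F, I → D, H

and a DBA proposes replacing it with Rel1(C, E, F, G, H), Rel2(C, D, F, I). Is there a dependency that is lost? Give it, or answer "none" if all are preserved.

D → H

Check D → H: no single fragment contains all of {D, H}, and the restricted closure of {D} across the fragments never reaches {H}.
C → D is preserved.
C, E → D is preserved.
I → C is preserved.
C, F, I → D, H is preserved.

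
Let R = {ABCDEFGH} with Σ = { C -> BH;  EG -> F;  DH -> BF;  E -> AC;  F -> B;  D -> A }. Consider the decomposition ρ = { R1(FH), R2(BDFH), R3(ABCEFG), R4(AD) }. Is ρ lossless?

Chase test. Columns are ABCDEFGH; row i has aⱼ where attribute j ∈ Ri, else bᵢⱼ.
Initial tableau (one row per fragment):
  row 1: b11 b12 b13 b14 b15 a6 b17 a8
  row 2: b21 a2 b23 a4 b25 a6 b27 a8
  row 3: a1 a2 a3 b34 a5 a6 a7 b38
  row 4: a1 b42 b43 a4 b45 b46 b47 b48
Rows 1 and 2 agree on F; apply F→B and equate their B entries.
Rows 2 and 4 agree on D; apply D→A and equate their A entries.
No row becomes fully distinguished — the join is lossy.

No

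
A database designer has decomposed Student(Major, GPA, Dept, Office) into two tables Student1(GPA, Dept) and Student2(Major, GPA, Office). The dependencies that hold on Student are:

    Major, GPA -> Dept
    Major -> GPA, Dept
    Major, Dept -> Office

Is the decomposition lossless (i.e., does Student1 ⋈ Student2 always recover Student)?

No

Common attributes: Student1 ∩ Student2 = {GPA}.
No dependency enlarges {GPA}, so (GPA)⁺ = {GPA}.
The closure contains neither all of Student1 = {GPA, Dept} nor all of Student2 = {Major, GPA, Office}, so the common attributes are not a superkey of either fragment. The join is lossy.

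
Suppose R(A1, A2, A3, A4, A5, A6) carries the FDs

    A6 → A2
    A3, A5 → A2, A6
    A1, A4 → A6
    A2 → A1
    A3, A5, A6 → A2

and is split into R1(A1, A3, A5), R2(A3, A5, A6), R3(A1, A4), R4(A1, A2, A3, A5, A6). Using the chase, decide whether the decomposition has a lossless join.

Chase test. Columns are A1, A2, A3, A4, A5, A6; row i has aⱼ where attribute j ∈ Ri, else bᵢⱼ.
Initial tableau (one row per fragment):
  row 1: a1 b12 a3 b14 a5 b16
  row 2: b21 b22 a3 b24 a5 a6
  row 3: a1 b32 b33 a4 b35 b36
  row 4: a1 a2 a3 b44 a5 a6
Rows 2 and 4 agree on A6; apply A6→A2 and equate their A2 entries.
Rows 1 and 2 agree on A3, A5; apply A3, A5→A2, A6 and equate their A2, A6 entries.
Rows 1 and 2 agree on A2; apply A2→A1 and equate their A1 entries.
No row becomes fully distinguished — the join is lossy.

No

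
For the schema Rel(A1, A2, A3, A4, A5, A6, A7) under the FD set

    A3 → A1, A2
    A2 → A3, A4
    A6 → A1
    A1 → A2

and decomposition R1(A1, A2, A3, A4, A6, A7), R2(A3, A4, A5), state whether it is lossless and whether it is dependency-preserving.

Lossless test: (A3, A4)⁺ = {A1, A2, A3, A4}, which is a superkey of neither fragment — lossy.
Dependency preservation: every FD's attributes lie within a single fragment, so each can be enforced locally — preserved.

lossy but dependency-preserving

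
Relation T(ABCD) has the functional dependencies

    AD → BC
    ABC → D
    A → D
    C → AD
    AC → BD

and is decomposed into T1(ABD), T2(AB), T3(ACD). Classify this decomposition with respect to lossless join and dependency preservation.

Lossless test (chase): Rows 1 and 3 agree on AD; apply AD→BC and equate their BC entries. Rows 1 and 2 agree on A; apply A→D and equate their D entries. Rows 1 and 2 agree on AD; apply AD→BC and equate their BC entries. Row 1 is now all distinguished symbols — the join is lossless.
Dependency preservation: AD → BC; ABC → D; AC → BD are not contained in any single fragment, but the restricted closure of each left-hand side across the fragments still reaches the right-hand side; the remaining FDs each lie inside some fragment. All dependencies are preserved.

lossless and dependency-preserving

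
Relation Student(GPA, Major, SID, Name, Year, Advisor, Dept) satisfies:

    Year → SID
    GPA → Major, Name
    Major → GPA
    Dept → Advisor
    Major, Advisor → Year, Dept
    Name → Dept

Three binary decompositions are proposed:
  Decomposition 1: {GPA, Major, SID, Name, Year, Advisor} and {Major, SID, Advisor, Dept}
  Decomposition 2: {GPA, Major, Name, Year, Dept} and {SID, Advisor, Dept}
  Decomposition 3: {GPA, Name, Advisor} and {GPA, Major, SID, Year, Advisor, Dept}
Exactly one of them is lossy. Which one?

Decomposition 1: common = {Major, SID, Advisor}, closure = {GPA, Major, SID, Name, Year, Advisor, Dept} → lossless.
Decomposition 2: common = {Dept}, closure = {Advisor, Dept} → lossy.
Decomposition 3: common = {GPA, Advisor}, closure = {GPA, Major, SID, Name, Year, Advisor, Dept} → lossless.

Decomposition 2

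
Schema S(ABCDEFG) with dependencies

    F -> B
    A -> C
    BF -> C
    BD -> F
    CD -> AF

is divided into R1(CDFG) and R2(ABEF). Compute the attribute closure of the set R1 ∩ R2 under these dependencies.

R1 ∩ R2 = {F}.
F → B applies, adding B
BF → C applies, adding C
Closure: {BCF}.

BCF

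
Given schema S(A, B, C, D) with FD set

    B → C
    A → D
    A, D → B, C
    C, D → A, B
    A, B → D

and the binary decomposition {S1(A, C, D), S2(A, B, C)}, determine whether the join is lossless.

Yes

Common attributes: S1 ∩ S2 = {A, C}.
Closure of {A, C}: A → D applies, adding D; A, D → B, C applies, adding B. So (A, C)⁺ = {A, B, C, D}.
This closure contains every attribute of S1, so S1 ∩ S2 → S1. The join is lossless.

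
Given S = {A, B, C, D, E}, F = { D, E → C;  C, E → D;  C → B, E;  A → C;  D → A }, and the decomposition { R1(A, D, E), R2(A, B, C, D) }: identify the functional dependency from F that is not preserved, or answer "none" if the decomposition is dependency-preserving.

D, E → C: restricted closure across fragments reaches C.
C, E → D: restricted closure across fragments reaches D.
C → B, E: restricted closure across fragments reaches B, E.
A → C lies within R2.
D → A lies within R1.
Every dependency is enforceable on the fragments, so the decomposition is dependency-preserving.

none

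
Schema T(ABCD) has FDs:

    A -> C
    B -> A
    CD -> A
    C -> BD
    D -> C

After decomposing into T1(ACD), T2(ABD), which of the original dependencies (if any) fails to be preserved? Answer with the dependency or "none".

A → C lies within T1.
B → A lies within T2.
CD → A lies within T1.
C → BD: restricted closure across fragments reaches BD.
D → C lies within T1.
Every dependency is enforceable on the fragments, so the decomposition is dependency-preserving.

none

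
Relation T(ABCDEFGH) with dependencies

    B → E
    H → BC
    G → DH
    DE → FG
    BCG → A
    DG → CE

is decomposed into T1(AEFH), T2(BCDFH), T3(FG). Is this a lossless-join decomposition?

Chase test. Columns are ABCDEFGH; row i has aⱼ where attribute j ∈ Ti, else bᵢⱼ.
Initial tableau (one row per fragment):
  row 1: a1 b12 b13 b14 a5 a6 b17 a8
  row 2: b21 a2 a3 a4 b25 a6 b27 a8
  row 3: b31 b32 b33 b34 b35 a6 a7 b38
Rows 1 and 2 agree on H; apply H→BC and equate their BC entries.
Rows 1 and 2 agree on B; apply B→E and equate their E entries.
No row becomes fully distinguished — the join is lossy.

No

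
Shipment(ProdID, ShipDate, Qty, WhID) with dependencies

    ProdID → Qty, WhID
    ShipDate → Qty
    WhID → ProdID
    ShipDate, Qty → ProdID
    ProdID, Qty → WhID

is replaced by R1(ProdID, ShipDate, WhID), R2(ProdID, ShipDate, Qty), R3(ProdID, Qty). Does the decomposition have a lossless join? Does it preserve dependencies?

Lossless test (chase): Rows 1 and 2 agree on ProdID; apply ProdID→Qty, WhID and equate their Qty, WhID entries. Rows 1 and 3 agree on ProdID; apply ProdID→Qty, WhID and equate their Qty, WhID entries. Row 1 is now all distinguished symbols — the join is lossless.
Dependency preservation: ProdID → Qty, WhID; ProdID, Qty → WhID are not contained in any single fragment, but the restricted closure of each left-hand side across the fragments still reaches the right-hand side; the remaining FDs each lie inside some fragment. All dependencies are preserved.

lossless and dependency-preserving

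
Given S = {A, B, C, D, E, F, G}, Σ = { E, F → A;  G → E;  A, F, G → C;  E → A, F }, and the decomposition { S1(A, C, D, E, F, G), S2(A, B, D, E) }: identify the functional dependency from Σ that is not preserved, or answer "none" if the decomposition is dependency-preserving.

none

E, F → A lies within S1.
G → E lies within S1.
A, F, G → C lies within S1.
E → A, F lies within S1.
Every dependency is enforceable on the fragments, so the decomposition is dependency-preserving.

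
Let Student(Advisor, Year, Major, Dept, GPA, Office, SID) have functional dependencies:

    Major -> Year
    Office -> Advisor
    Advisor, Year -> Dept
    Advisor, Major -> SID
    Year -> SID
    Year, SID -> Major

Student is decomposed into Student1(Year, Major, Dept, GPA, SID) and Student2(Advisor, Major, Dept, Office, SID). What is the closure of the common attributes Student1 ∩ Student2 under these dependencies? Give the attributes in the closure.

Year, Major, Dept, SID

Student1 ∩ Student2 = {Major, Dept, SID}.
Major → Year applies, adding Year
Closure: {Year, Major, Dept, SID}.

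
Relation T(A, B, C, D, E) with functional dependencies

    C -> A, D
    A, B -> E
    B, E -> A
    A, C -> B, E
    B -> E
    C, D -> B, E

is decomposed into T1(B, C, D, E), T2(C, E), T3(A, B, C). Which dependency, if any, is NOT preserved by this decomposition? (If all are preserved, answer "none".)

C → A, D: restricted closure across fragments reaches A, D.
A, B → E: restricted closure across fragments reaches E.
B, E → A: restricted closure across fragments reaches A.
A, C → B, E: restricted closure across fragments reaches B, E.
B → E lies within T1.
C, D → B, E lies within T1.
Every dependency is enforceable on the fragments, so the decomposition is dependency-preserving.

none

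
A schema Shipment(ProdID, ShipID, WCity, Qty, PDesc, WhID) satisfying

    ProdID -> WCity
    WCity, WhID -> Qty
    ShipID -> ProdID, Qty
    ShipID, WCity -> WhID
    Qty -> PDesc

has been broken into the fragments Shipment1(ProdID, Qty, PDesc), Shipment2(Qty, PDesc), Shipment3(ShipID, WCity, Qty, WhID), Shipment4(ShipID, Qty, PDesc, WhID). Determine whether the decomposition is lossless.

No

Chase test. Columns are ProdID, ShipID, WCity, Qty, PDesc, WhID; row i has aⱼ where attribute j ∈ Shipmenti, else bᵢⱼ.
Initial tableau (one row per fragment):
  row 1: a1 b12 b13 a4 a5 b16
  row 2: b21 b22 b23 a4 a5 b26
  row 3: b31 a2 a3 a4 b35 a6
  row 4: b41 a2 b43 a4 a5 a6
Rows 3 and 4 agree on ShipID; apply ShipID→ProdID, Qty and equate their ProdID, Qty entries.
Rows 1 and 3 agree on Qty; apply Qty→PDesc and equate their PDesc entries.
Rows 3 and 4 agree on ProdID; apply ProdID→WCity and equate their WCity entries.
No row becomes fully distinguished — the join is lossy.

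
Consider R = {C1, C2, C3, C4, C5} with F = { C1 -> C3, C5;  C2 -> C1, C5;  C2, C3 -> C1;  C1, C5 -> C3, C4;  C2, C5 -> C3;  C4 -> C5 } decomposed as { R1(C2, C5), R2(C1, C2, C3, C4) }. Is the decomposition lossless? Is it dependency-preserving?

lossless but not dependency-preserving

Lossless test: (C2)⁺ = {C1, C2, C3, C4, C5}, which contains all of one fragment — lossless.
Dependency preservation: the restricted closure of {C1} across the fragments never reaches {C3, C5}, so C1 → C3, C5 cannot be enforced without a join — not preserved.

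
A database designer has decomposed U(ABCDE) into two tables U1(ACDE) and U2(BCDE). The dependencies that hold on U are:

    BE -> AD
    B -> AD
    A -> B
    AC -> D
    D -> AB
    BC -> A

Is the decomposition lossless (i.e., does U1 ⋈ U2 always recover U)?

Yes

Common attributes: U1 ∩ U2 = {CDE}.
Closure of {CDE}: D → AB applies, adding AB. So (CDE)⁺ = {ABCDE}.
This closure contains every attribute of U1, so U1 ∩ U2 → U1. The join is lossless.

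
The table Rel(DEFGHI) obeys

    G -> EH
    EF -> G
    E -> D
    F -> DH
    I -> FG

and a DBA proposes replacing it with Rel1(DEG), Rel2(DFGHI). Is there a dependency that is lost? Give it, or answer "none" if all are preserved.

EF -> G

Check EF → G: no single fragment contains all of {EFG}, and the restricted closure of {EF} across the fragments never reaches {G}.
G → EH is preserved.
E → D is preserved.
F → DH is preserved.
I → FG is preserved.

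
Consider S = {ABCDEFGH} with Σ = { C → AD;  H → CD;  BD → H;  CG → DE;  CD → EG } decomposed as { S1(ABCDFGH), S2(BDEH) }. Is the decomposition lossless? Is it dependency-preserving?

Lossless test: (BDH)⁺ = {ABCDEGH}, which contains all of one fragment — lossless.
Dependency preservation: the restricted closure of {CG} across the fragments never reaches {DE}, so CG → DE cannot be enforced without a join — not preserved.

lossless but not dependency-preserving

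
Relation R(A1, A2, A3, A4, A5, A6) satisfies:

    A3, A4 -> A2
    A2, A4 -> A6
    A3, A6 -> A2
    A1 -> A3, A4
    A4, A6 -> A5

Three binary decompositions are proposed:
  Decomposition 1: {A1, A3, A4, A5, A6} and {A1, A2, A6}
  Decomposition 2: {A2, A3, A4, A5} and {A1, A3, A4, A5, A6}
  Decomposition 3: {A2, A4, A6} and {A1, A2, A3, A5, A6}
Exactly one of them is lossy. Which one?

Decomposition 1: common = {A1, A6}, closure = {A1, A2, A3, A4, A5, A6} → lossless.
Decomposition 2: common = {A3, A4, A5}, closure = {A2, A3, A4, A5, A6} → lossless.
Decomposition 3: common = {A2, A6}, closure = {A2, A6} → lossy.

Decomposition 3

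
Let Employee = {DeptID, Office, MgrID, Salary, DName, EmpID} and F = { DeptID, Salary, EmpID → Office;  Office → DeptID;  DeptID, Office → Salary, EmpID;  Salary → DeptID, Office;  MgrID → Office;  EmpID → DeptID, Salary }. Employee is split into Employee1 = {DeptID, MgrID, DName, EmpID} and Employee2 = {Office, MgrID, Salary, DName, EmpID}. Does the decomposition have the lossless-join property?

Yes

Common attributes: Employee1 ∩ Employee2 = {MgrID, DName, EmpID}.
Closure of {MgrID, DName, EmpID}: MgrID → Office applies, adding Office; EmpID → DeptID, Salary applies, adding DeptID, Salary. So (MgrID, DName, EmpID)⁺ = {DeptID, Office, MgrID, Salary, DName, EmpID}.
This closure contains every attribute of Employee1, so Employee1 ∩ Employee2 → Employee1. The join is lossless.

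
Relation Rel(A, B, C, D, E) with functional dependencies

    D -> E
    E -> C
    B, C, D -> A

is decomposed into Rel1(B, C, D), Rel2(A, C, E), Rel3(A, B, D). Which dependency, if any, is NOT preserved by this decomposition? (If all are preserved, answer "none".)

Check D → E: no single fragment contains all of {D, E}, and the restricted closure of {D} across the fragments never reaches {E}.
E → C is preserved.
B, C, D → A is preserved.

D -> E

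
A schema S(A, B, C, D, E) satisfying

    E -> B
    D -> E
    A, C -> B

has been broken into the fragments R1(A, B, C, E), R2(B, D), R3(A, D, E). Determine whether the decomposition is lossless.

No

Chase test. Columns are A, B, C, D, E; row i has aⱼ where attribute j ∈ Ri, else bᵢⱼ.
Initial tableau (one row per fragment):
  row 1: a1 a2 a3 b14 a5
  row 2: b21 a2 b23 a4 b25
  row 3: a1 b32 b33 a4 a5
Rows 1 and 3 agree on E; apply E→B and equate their B entries.
Rows 2 and 3 agree on D; apply D→E and equate their E entries.
No row becomes fully distinguished — the join is lossy.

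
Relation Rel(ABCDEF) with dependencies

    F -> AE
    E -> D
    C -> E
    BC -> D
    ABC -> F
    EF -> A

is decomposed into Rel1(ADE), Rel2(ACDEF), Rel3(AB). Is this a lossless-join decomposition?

Chase test. Columns are ABCDEF; row i has aⱼ where attribute j ∈ Reli, else bᵢⱼ.
Initial tableau (one row per fragment):
  row 1: a1 b12 b13 a4 a5 b16
  row 2: a1 b22 a3 a4 a5 a6
  row 3: a1 a2 b33 b34 b35 b36
No row becomes fully distinguished — the join is lossy.

No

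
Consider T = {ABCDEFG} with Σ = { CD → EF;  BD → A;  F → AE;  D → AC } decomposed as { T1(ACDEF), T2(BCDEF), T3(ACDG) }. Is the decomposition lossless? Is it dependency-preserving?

lossy but dependency-preserving

Lossless test (chase): Rows 1 and 3 agree on CD; apply CD→EF and equate their EF entries. Rows 1 and 2 agree on F; apply F→AE and equate their AE entries. No row becomes fully distinguished — the join is lossy.
Dependency preservation: BD → A is not contained in any single fragment, but the restricted closure of its left-hand side across the fragments still reaches the right-hand side; the remaining FDs each lie inside some fragment. All dependencies are preserved.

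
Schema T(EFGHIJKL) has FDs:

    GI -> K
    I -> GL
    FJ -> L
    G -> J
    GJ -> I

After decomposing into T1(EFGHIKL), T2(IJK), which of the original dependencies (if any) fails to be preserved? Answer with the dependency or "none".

FJ -> L

Check FJ → L: no single fragment contains all of {FJL}, and the restricted closure of {FJ} across the fragments never reaches {L}.
GI → K is preserved.
I → GL is preserved.
G → J is preserved.
GJ → I is preserved.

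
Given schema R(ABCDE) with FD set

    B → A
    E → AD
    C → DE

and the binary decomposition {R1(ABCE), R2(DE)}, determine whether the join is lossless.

Common attributes: R1 ∩ R2 = {E}.
Closure of {E}: E → AD applies, adding AD. So (E)⁺ = {ADE}.
This closure contains every attribute of R2, so R1 ∩ R2 → R2. The join is lossless.

Yes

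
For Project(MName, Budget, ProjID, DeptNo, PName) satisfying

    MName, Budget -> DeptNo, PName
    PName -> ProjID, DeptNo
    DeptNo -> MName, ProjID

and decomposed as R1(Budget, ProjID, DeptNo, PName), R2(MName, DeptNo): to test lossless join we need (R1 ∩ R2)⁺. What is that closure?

R1 ∩ R2 = {DeptNo}.
DeptNo → MName, ProjID applies, adding MName, ProjID
Closure: {MName, ProjID, DeptNo}.

MName, ProjID, DeptNo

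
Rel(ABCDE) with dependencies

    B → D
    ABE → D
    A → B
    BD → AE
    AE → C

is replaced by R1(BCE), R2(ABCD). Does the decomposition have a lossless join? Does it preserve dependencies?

lossless and dependency-preserving

Lossless test: (BC)⁺ = {ABCDE}, which contains all of one fragment — lossless.
Dependency preservation: ABE → D; BD → AE; AE → C are not contained in any single fragment, but the restricted closure of each left-hand side across the fragments still reaches the right-hand side; the remaining FDs each lie inside some fragment. All dependencies are preserved.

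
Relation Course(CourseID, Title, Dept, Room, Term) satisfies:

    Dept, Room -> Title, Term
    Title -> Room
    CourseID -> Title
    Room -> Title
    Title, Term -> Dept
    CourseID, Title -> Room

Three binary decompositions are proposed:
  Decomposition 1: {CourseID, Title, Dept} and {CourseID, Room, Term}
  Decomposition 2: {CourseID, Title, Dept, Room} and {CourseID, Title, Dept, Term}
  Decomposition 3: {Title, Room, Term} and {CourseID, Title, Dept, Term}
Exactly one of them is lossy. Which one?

Decomposition 1: common = {CourseID}, closure = {CourseID, Title, Room} → lossy.
Decomposition 2: common = {CourseID, Title, Dept}, closure = {CourseID, Title, Dept, Room, Term} → lossless.
Decomposition 3: common = {Title, Term}, closure = {Title, Dept, Room, Term} → lossless.

Decomposition 1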